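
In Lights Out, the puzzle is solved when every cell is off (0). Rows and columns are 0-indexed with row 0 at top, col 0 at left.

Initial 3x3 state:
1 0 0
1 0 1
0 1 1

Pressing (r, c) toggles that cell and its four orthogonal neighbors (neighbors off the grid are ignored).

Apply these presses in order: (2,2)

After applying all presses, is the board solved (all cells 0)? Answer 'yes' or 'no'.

After press 1 at (2,2):
1 0 0
1 0 0
0 0 0

Lights still on: 2

Answer: no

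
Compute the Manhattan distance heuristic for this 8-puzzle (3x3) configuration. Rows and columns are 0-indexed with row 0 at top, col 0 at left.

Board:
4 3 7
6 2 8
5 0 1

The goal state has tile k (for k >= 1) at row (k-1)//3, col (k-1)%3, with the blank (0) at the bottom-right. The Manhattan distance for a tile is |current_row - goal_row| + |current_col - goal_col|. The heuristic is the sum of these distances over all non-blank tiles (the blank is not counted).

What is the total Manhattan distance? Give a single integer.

Tile 4: at (0,0), goal (1,0), distance |0-1|+|0-0| = 1
Tile 3: at (0,1), goal (0,2), distance |0-0|+|1-2| = 1
Tile 7: at (0,2), goal (2,0), distance |0-2|+|2-0| = 4
Tile 6: at (1,0), goal (1,2), distance |1-1|+|0-2| = 2
Tile 2: at (1,1), goal (0,1), distance |1-0|+|1-1| = 1
Tile 8: at (1,2), goal (2,1), distance |1-2|+|2-1| = 2
Tile 5: at (2,0), goal (1,1), distance |2-1|+|0-1| = 2
Tile 1: at (2,2), goal (0,0), distance |2-0|+|2-0| = 4
Sum: 1 + 1 + 4 + 2 + 1 + 2 + 2 + 4 = 17

Answer: 17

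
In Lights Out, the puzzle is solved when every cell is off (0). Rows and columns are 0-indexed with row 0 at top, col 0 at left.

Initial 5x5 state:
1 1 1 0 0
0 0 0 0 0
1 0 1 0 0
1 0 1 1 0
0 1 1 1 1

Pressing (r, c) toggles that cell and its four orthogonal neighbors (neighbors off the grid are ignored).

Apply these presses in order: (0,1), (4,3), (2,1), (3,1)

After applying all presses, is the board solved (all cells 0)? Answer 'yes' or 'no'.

After press 1 at (0,1):
0 0 0 0 0
0 1 0 0 0
1 0 1 0 0
1 0 1 1 0
0 1 1 1 1

After press 2 at (4,3):
0 0 0 0 0
0 1 0 0 0
1 0 1 0 0
1 0 1 0 0
0 1 0 0 0

After press 3 at (2,1):
0 0 0 0 0
0 0 0 0 0
0 1 0 0 0
1 1 1 0 0
0 1 0 0 0

After press 4 at (3,1):
0 0 0 0 0
0 0 0 0 0
0 0 0 0 0
0 0 0 0 0
0 0 0 0 0

Lights still on: 0

Answer: yes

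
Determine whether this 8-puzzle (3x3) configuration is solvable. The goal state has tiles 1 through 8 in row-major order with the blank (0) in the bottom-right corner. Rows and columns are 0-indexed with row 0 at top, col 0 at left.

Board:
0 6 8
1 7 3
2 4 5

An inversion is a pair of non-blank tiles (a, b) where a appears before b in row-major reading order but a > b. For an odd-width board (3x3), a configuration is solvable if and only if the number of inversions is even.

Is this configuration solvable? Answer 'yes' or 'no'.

Answer: yes

Derivation:
Inversions (pairs i<j in row-major order where tile[i] > tile[j] > 0): 16
16 is even, so the puzzle is solvable.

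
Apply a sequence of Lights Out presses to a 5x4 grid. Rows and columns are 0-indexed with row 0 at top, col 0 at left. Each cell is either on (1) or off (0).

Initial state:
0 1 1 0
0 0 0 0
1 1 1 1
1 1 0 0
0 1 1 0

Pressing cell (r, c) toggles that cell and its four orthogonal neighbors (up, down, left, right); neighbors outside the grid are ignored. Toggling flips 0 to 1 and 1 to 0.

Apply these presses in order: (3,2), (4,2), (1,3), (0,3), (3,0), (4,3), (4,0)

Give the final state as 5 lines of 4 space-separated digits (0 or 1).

After press 1 at (3,2):
0 1 1 0
0 0 0 0
1 1 0 1
1 0 1 1
0 1 0 0

After press 2 at (4,2):
0 1 1 0
0 0 0 0
1 1 0 1
1 0 0 1
0 0 1 1

After press 3 at (1,3):
0 1 1 1
0 0 1 1
1 1 0 0
1 0 0 1
0 0 1 1

After press 4 at (0,3):
0 1 0 0
0 0 1 0
1 1 0 0
1 0 0 1
0 0 1 1

After press 5 at (3,0):
0 1 0 0
0 0 1 0
0 1 0 0
0 1 0 1
1 0 1 1

After press 6 at (4,3):
0 1 0 0
0 0 1 0
0 1 0 0
0 1 0 0
1 0 0 0

After press 7 at (4,0):
0 1 0 0
0 0 1 0
0 1 0 0
1 1 0 0
0 1 0 0

Answer: 0 1 0 0
0 0 1 0
0 1 0 0
1 1 0 0
0 1 0 0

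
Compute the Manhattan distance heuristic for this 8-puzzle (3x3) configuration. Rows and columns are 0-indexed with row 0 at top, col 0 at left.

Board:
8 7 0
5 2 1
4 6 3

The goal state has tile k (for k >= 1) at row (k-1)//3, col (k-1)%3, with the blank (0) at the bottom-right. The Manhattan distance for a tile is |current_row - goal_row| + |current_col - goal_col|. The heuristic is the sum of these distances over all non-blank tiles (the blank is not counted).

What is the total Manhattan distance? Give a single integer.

Tile 8: at (0,0), goal (2,1), distance |0-2|+|0-1| = 3
Tile 7: at (0,1), goal (2,0), distance |0-2|+|1-0| = 3
Tile 5: at (1,0), goal (1,1), distance |1-1|+|0-1| = 1
Tile 2: at (1,1), goal (0,1), distance |1-0|+|1-1| = 1
Tile 1: at (1,2), goal (0,0), distance |1-0|+|2-0| = 3
Tile 4: at (2,0), goal (1,0), distance |2-1|+|0-0| = 1
Tile 6: at (2,1), goal (1,2), distance |2-1|+|1-2| = 2
Tile 3: at (2,2), goal (0,2), distance |2-0|+|2-2| = 2
Sum: 3 + 3 + 1 + 1 + 3 + 1 + 2 + 2 = 16

Answer: 16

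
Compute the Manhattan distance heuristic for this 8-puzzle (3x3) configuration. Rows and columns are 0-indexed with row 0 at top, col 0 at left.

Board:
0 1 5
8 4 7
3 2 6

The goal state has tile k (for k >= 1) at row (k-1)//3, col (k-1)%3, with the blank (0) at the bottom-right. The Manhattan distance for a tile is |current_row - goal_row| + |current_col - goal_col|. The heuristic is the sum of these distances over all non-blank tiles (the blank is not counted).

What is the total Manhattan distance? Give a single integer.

Tile 1: at (0,1), goal (0,0), distance |0-0|+|1-0| = 1
Tile 5: at (0,2), goal (1,1), distance |0-1|+|2-1| = 2
Tile 8: at (1,0), goal (2,1), distance |1-2|+|0-1| = 2
Tile 4: at (1,1), goal (1,0), distance |1-1|+|1-0| = 1
Tile 7: at (1,2), goal (2,0), distance |1-2|+|2-0| = 3
Tile 3: at (2,0), goal (0,2), distance |2-0|+|0-2| = 4
Tile 2: at (2,1), goal (0,1), distance |2-0|+|1-1| = 2
Tile 6: at (2,2), goal (1,2), distance |2-1|+|2-2| = 1
Sum: 1 + 2 + 2 + 1 + 3 + 4 + 2 + 1 = 16

Answer: 16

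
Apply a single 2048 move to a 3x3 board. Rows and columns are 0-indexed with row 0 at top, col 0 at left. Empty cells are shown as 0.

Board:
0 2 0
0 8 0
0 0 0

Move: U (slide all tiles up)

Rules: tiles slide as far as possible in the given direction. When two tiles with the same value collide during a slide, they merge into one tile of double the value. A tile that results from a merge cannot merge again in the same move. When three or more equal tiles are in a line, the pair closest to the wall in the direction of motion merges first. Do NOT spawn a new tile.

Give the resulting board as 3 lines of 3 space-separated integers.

Slide up:
col 0: [0, 0, 0] -> [0, 0, 0]
col 1: [2, 8, 0] -> [2, 8, 0]
col 2: [0, 0, 0] -> [0, 0, 0]

Answer: 0 2 0
0 8 0
0 0 0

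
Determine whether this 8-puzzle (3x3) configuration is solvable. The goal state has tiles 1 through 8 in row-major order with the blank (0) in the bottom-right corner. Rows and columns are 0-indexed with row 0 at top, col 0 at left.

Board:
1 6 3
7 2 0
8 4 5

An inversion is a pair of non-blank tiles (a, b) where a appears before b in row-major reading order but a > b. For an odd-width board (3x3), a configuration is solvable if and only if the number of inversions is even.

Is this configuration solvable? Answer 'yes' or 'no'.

Inversions (pairs i<j in row-major order where tile[i] > tile[j] > 0): 10
10 is even, so the puzzle is solvable.

Answer: yes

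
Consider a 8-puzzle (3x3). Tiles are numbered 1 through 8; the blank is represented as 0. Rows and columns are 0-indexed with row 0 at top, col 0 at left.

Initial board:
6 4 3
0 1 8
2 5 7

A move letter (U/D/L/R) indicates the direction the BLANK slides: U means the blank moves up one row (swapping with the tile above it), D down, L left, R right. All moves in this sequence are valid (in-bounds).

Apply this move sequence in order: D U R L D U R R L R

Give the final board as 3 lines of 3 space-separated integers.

After move 1 (D):
6 4 3
2 1 8
0 5 7

After move 2 (U):
6 4 3
0 1 8
2 5 7

After move 3 (R):
6 4 3
1 0 8
2 5 7

After move 4 (L):
6 4 3
0 1 8
2 5 7

After move 5 (D):
6 4 3
2 1 8
0 5 7

After move 6 (U):
6 4 3
0 1 8
2 5 7

After move 7 (R):
6 4 3
1 0 8
2 5 7

After move 8 (R):
6 4 3
1 8 0
2 5 7

After move 9 (L):
6 4 3
1 0 8
2 5 7

After move 10 (R):
6 4 3
1 8 0
2 5 7

Answer: 6 4 3
1 8 0
2 5 7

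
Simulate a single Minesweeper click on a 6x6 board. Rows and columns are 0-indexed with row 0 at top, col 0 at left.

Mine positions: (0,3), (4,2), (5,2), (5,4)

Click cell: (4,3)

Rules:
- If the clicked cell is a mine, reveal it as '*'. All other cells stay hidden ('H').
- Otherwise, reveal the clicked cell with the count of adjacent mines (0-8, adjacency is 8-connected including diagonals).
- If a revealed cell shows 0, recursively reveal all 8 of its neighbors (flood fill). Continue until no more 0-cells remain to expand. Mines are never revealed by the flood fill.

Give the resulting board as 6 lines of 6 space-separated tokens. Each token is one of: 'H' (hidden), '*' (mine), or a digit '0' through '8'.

H H H H H H
H H H H H H
H H H H H H
H H H H H H
H H H 3 H H
H H H H H H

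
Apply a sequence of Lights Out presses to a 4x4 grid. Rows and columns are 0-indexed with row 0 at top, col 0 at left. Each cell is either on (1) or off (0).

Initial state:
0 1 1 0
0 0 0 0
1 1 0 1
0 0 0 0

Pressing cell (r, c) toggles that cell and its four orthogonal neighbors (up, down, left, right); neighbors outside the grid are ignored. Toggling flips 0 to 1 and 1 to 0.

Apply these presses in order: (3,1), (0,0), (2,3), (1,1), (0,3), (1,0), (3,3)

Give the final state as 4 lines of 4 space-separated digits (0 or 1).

After press 1 at (3,1):
0 1 1 0
0 0 0 0
1 0 0 1
1 1 1 0

After press 2 at (0,0):
1 0 1 0
1 0 0 0
1 0 0 1
1 1 1 0

After press 3 at (2,3):
1 0 1 0
1 0 0 1
1 0 1 0
1 1 1 1

After press 4 at (1,1):
1 1 1 0
0 1 1 1
1 1 1 0
1 1 1 1

After press 5 at (0,3):
1 1 0 1
0 1 1 0
1 1 1 0
1 1 1 1

After press 6 at (1,0):
0 1 0 1
1 0 1 0
0 1 1 0
1 1 1 1

After press 7 at (3,3):
0 1 0 1
1 0 1 0
0 1 1 1
1 1 0 0

Answer: 0 1 0 1
1 0 1 0
0 1 1 1
1 1 0 0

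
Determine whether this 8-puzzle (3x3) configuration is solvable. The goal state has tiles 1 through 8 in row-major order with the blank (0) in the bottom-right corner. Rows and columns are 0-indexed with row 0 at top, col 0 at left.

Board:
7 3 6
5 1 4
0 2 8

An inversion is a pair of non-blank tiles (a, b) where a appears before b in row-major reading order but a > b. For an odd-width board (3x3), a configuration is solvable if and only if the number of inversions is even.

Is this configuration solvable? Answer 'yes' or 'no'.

Answer: yes

Derivation:
Inversions (pairs i<j in row-major order where tile[i] > tile[j] > 0): 16
16 is even, so the puzzle is solvable.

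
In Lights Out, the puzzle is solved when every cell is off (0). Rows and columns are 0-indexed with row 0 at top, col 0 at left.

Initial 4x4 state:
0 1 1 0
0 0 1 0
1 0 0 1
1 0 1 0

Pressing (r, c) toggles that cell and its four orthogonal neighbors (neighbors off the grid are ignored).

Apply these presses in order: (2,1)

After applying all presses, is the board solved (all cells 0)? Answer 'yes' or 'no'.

Answer: no

Derivation:
After press 1 at (2,1):
0 1 1 0
0 1 1 0
0 1 1 1
1 1 1 0

Lights still on: 10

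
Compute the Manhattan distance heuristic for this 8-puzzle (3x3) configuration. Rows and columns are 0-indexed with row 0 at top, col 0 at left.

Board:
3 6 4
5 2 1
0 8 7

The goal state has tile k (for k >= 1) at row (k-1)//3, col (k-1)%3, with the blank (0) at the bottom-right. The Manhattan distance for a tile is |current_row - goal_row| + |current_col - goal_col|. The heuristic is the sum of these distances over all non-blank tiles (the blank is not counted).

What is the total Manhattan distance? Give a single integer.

Answer: 14

Derivation:
Tile 3: (0,0)->(0,2) = 2
Tile 6: (0,1)->(1,2) = 2
Tile 4: (0,2)->(1,0) = 3
Tile 5: (1,0)->(1,1) = 1
Tile 2: (1,1)->(0,1) = 1
Tile 1: (1,2)->(0,0) = 3
Tile 8: (2,1)->(2,1) = 0
Tile 7: (2,2)->(2,0) = 2
Sum: 2 + 2 + 3 + 1 + 1 + 3 + 0 + 2 = 14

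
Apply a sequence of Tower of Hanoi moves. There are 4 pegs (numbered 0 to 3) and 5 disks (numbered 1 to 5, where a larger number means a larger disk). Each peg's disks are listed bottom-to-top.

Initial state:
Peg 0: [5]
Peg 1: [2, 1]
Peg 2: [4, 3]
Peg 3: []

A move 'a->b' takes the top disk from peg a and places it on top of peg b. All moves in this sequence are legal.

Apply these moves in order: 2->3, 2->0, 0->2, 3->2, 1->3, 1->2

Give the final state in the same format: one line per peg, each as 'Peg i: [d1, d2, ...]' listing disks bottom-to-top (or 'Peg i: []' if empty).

Answer: Peg 0: [5]
Peg 1: []
Peg 2: [4, 3, 2]
Peg 3: [1]

Derivation:
After move 1 (2->3):
Peg 0: [5]
Peg 1: [2, 1]
Peg 2: [4]
Peg 3: [3]

After move 2 (2->0):
Peg 0: [5, 4]
Peg 1: [2, 1]
Peg 2: []
Peg 3: [3]

After move 3 (0->2):
Peg 0: [5]
Peg 1: [2, 1]
Peg 2: [4]
Peg 3: [3]

After move 4 (3->2):
Peg 0: [5]
Peg 1: [2, 1]
Peg 2: [4, 3]
Peg 3: []

After move 5 (1->3):
Peg 0: [5]
Peg 1: [2]
Peg 2: [4, 3]
Peg 3: [1]

After move 6 (1->2):
Peg 0: [5]
Peg 1: []
Peg 2: [4, 3, 2]
Peg 3: [1]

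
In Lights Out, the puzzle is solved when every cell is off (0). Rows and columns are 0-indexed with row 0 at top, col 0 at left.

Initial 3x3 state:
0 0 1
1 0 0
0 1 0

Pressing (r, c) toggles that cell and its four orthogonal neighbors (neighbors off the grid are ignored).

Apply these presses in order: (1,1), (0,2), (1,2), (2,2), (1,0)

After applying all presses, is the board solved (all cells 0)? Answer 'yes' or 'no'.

After press 1 at (1,1):
0 1 1
0 1 1
0 0 0

After press 2 at (0,2):
0 0 0
0 1 0
0 0 0

After press 3 at (1,2):
0 0 1
0 0 1
0 0 1

After press 4 at (2,2):
0 0 1
0 0 0
0 1 0

After press 5 at (1,0):
1 0 1
1 1 0
1 1 0

Lights still on: 6

Answer: no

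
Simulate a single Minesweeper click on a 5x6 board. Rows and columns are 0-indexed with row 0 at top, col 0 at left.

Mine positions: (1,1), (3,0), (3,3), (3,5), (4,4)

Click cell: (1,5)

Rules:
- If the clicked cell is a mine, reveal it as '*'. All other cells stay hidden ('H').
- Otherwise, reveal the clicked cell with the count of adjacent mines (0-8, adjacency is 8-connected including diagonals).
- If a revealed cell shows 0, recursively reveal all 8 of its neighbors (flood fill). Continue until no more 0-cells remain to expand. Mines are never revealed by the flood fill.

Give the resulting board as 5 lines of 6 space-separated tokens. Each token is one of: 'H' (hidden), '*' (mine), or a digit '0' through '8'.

H H 1 0 0 0
H H 1 0 0 0
H H 2 1 2 1
H H H H H H
H H H H H H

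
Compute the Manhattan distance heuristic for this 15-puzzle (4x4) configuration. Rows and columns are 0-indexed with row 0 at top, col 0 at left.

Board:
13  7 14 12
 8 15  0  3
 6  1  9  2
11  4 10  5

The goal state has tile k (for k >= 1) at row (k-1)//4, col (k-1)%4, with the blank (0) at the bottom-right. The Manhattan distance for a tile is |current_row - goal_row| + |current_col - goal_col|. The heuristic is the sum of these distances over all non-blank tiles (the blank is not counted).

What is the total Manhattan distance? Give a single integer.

Answer: 45

Derivation:
Tile 13: at (0,0), goal (3,0), distance |0-3|+|0-0| = 3
Tile 7: at (0,1), goal (1,2), distance |0-1|+|1-2| = 2
Tile 14: at (0,2), goal (3,1), distance |0-3|+|2-1| = 4
Tile 12: at (0,3), goal (2,3), distance |0-2|+|3-3| = 2
Tile 8: at (1,0), goal (1,3), distance |1-1|+|0-3| = 3
Tile 15: at (1,1), goal (3,2), distance |1-3|+|1-2| = 3
Tile 3: at (1,3), goal (0,2), distance |1-0|+|3-2| = 2
Tile 6: at (2,0), goal (1,1), distance |2-1|+|0-1| = 2
Tile 1: at (2,1), goal (0,0), distance |2-0|+|1-0| = 3
Tile 9: at (2,2), goal (2,0), distance |2-2|+|2-0| = 2
Tile 2: at (2,3), goal (0,1), distance |2-0|+|3-1| = 4
Tile 11: at (3,0), goal (2,2), distance |3-2|+|0-2| = 3
Tile 4: at (3,1), goal (0,3), distance |3-0|+|1-3| = 5
Tile 10: at (3,2), goal (2,1), distance |3-2|+|2-1| = 2
Tile 5: at (3,3), goal (1,0), distance |3-1|+|3-0| = 5
Sum: 3 + 2 + 4 + 2 + 3 + 3 + 2 + 2 + 3 + 2 + 4 + 3 + 5 + 2 + 5 = 45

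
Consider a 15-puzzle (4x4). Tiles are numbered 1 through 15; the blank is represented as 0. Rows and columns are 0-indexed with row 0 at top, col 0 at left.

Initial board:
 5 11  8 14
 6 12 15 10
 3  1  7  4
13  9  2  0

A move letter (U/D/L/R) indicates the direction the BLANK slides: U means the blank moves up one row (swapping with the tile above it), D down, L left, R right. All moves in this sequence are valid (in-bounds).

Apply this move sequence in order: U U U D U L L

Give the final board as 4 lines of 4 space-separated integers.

After move 1 (U):
 5 11  8 14
 6 12 15 10
 3  1  7  0
13  9  2  4

After move 2 (U):
 5 11  8 14
 6 12 15  0
 3  1  7 10
13  9  2  4

After move 3 (U):
 5 11  8  0
 6 12 15 14
 3  1  7 10
13  9  2  4

After move 4 (D):
 5 11  8 14
 6 12 15  0
 3  1  7 10
13  9  2  4

After move 5 (U):
 5 11  8  0
 6 12 15 14
 3  1  7 10
13  9  2  4

After move 6 (L):
 5 11  0  8
 6 12 15 14
 3  1  7 10
13  9  2  4

After move 7 (L):
 5  0 11  8
 6 12 15 14
 3  1  7 10
13  9  2  4

Answer:  5  0 11  8
 6 12 15 14
 3  1  7 10
13  9  2  4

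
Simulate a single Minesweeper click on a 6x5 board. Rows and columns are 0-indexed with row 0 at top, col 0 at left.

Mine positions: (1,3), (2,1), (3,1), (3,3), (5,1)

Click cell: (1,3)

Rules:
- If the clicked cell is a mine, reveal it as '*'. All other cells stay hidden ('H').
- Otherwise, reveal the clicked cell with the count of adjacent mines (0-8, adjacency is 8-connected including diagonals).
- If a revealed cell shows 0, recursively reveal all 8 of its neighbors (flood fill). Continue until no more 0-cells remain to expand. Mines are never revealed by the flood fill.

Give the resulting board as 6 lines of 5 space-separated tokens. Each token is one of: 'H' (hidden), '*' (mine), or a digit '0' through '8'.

H H H H H
H H H * H
H H H H H
H H H H H
H H H H H
H H H H H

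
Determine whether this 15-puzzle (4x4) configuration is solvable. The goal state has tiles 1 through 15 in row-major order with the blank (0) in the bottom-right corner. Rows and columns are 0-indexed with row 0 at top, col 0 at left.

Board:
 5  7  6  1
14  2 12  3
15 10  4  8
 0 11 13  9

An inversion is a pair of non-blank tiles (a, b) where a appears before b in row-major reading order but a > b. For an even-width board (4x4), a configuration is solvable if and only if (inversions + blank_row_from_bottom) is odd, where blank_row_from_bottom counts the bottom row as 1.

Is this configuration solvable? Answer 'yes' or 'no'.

Inversions: 39
Blank is in row 3 (0-indexed from top), which is row 1 counting from the bottom (bottom = 1).
39 + 1 = 40, which is even, so the puzzle is not solvable.

Answer: no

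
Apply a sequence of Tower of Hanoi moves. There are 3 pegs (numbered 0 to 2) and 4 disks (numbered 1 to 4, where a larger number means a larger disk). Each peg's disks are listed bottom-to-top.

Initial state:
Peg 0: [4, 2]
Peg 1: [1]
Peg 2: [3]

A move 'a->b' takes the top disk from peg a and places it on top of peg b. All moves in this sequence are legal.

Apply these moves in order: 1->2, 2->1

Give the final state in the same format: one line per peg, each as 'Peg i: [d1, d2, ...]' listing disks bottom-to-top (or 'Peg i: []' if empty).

Answer: Peg 0: [4, 2]
Peg 1: [1]
Peg 2: [3]

Derivation:
After move 1 (1->2):
Peg 0: [4, 2]
Peg 1: []
Peg 2: [3, 1]

After move 2 (2->1):
Peg 0: [4, 2]
Peg 1: [1]
Peg 2: [3]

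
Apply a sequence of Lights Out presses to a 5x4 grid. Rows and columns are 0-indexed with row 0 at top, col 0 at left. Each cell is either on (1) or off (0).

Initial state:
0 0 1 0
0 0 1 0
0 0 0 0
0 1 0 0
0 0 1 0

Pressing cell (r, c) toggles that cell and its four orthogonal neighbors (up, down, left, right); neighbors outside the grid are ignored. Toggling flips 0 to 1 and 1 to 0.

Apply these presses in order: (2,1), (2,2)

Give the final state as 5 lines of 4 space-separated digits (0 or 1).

After press 1 at (2,1):
0 0 1 0
0 1 1 0
1 1 1 0
0 0 0 0
0 0 1 0

After press 2 at (2,2):
0 0 1 0
0 1 0 0
1 0 0 1
0 0 1 0
0 0 1 0

Answer: 0 0 1 0
0 1 0 0
1 0 0 1
0 0 1 0
0 0 1 0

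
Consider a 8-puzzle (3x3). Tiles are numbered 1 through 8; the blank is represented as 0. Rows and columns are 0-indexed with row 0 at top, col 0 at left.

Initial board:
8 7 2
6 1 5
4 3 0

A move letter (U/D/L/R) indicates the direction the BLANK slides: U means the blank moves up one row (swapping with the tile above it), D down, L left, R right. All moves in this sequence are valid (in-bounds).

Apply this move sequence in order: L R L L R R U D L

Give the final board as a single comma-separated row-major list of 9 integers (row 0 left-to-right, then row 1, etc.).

After move 1 (L):
8 7 2
6 1 5
4 0 3

After move 2 (R):
8 7 2
6 1 5
4 3 0

After move 3 (L):
8 7 2
6 1 5
4 0 3

After move 4 (L):
8 7 2
6 1 5
0 4 3

After move 5 (R):
8 7 2
6 1 5
4 0 3

After move 6 (R):
8 7 2
6 1 5
4 3 0

After move 7 (U):
8 7 2
6 1 0
4 3 5

After move 8 (D):
8 7 2
6 1 5
4 3 0

After move 9 (L):
8 7 2
6 1 5
4 0 3

Answer: 8, 7, 2, 6, 1, 5, 4, 0, 3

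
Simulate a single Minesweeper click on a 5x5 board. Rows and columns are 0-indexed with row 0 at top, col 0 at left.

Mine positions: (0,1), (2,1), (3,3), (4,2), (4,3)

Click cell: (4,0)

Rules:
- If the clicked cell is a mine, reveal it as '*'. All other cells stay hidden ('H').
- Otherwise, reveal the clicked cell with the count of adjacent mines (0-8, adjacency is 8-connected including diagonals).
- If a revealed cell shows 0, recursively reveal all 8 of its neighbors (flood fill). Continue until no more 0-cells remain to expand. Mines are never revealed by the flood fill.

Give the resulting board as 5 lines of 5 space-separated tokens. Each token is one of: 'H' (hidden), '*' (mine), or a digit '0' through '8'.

H H H H H
H H H H H
H H H H H
1 2 H H H
0 1 H H H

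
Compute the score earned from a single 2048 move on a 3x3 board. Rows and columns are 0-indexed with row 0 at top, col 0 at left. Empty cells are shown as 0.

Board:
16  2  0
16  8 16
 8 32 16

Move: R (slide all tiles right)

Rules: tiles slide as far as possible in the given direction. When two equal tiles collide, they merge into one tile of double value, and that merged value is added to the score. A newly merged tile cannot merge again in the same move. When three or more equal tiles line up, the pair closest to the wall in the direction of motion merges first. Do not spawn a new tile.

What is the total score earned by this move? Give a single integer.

Slide right:
row 0: [16, 2, 0] -> [0, 16, 2]  score +0 (running 0)
row 1: [16, 8, 16] -> [16, 8, 16]  score +0 (running 0)
row 2: [8, 32, 16] -> [8, 32, 16]  score +0 (running 0)
Board after move:
 0 16  2
16  8 16
 8 32 16

Answer: 0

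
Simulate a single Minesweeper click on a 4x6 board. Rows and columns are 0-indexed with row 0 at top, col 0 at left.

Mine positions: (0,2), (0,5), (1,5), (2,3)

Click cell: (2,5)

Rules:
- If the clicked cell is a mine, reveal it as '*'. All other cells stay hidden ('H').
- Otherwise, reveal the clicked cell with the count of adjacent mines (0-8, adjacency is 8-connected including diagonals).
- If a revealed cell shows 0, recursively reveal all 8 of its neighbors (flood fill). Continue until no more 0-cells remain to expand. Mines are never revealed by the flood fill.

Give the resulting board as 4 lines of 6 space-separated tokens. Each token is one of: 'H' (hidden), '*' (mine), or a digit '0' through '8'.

H H H H H H
H H H H H H
H H H H H 1
H H H H H H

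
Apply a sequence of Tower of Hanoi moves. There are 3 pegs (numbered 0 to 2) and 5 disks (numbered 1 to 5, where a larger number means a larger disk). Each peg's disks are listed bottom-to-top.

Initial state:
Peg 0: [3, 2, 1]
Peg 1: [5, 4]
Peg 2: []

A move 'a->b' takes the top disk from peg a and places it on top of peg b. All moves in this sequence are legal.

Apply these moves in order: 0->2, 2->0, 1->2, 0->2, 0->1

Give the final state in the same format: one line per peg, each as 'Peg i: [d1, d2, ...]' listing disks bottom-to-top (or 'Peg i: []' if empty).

After move 1 (0->2):
Peg 0: [3, 2]
Peg 1: [5, 4]
Peg 2: [1]

After move 2 (2->0):
Peg 0: [3, 2, 1]
Peg 1: [5, 4]
Peg 2: []

After move 3 (1->2):
Peg 0: [3, 2, 1]
Peg 1: [5]
Peg 2: [4]

After move 4 (0->2):
Peg 0: [3, 2]
Peg 1: [5]
Peg 2: [4, 1]

After move 5 (0->1):
Peg 0: [3]
Peg 1: [5, 2]
Peg 2: [4, 1]

Answer: Peg 0: [3]
Peg 1: [5, 2]
Peg 2: [4, 1]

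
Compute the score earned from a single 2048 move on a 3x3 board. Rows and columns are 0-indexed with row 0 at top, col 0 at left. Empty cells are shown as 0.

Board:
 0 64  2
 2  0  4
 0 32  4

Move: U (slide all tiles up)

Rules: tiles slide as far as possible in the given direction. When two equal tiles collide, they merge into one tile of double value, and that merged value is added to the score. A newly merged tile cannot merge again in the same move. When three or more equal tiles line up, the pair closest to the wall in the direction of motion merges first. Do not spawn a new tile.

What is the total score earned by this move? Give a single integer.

Answer: 8

Derivation:
Slide up:
col 0: [0, 2, 0] -> [2, 0, 0]  score +0 (running 0)
col 1: [64, 0, 32] -> [64, 32, 0]  score +0 (running 0)
col 2: [2, 4, 4] -> [2, 8, 0]  score +8 (running 8)
Board after move:
 2 64  2
 0 32  8
 0  0  0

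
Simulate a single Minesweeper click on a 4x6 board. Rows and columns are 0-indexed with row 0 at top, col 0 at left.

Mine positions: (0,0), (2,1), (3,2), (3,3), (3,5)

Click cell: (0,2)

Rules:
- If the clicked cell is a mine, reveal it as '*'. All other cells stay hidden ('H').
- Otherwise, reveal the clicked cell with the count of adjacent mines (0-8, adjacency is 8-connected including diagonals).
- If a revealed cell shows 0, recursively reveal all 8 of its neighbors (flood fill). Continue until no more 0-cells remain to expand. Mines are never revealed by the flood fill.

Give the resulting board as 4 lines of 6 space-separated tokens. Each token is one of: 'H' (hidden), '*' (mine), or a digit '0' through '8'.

H 1 0 0 0 0
H 2 1 0 0 0
H H 3 2 2 1
H H H H H H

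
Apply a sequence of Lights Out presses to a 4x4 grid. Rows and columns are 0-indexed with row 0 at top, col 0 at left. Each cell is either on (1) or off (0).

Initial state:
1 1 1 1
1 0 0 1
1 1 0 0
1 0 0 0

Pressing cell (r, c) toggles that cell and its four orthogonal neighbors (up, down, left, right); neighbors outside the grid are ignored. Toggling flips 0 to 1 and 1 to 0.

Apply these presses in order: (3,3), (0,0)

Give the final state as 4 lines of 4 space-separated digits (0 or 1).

Answer: 0 0 1 1
0 0 0 1
1 1 0 1
1 0 1 1

Derivation:
After press 1 at (3,3):
1 1 1 1
1 0 0 1
1 1 0 1
1 0 1 1

After press 2 at (0,0):
0 0 1 1
0 0 0 1
1 1 0 1
1 0 1 1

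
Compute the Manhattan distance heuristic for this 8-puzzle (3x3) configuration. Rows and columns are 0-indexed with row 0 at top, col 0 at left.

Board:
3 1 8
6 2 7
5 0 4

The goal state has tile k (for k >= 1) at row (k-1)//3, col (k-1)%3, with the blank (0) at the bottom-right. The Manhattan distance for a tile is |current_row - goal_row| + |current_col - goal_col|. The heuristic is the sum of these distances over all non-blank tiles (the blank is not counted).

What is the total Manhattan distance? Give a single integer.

Answer: 17

Derivation:
Tile 3: at (0,0), goal (0,2), distance |0-0|+|0-2| = 2
Tile 1: at (0,1), goal (0,0), distance |0-0|+|1-0| = 1
Tile 8: at (0,2), goal (2,1), distance |0-2|+|2-1| = 3
Tile 6: at (1,0), goal (1,2), distance |1-1|+|0-2| = 2
Tile 2: at (1,1), goal (0,1), distance |1-0|+|1-1| = 1
Tile 7: at (1,2), goal (2,0), distance |1-2|+|2-0| = 3
Tile 5: at (2,0), goal (1,1), distance |2-1|+|0-1| = 2
Tile 4: at (2,2), goal (1,0), distance |2-1|+|2-0| = 3
Sum: 2 + 1 + 3 + 2 + 1 + 3 + 2 + 3 = 17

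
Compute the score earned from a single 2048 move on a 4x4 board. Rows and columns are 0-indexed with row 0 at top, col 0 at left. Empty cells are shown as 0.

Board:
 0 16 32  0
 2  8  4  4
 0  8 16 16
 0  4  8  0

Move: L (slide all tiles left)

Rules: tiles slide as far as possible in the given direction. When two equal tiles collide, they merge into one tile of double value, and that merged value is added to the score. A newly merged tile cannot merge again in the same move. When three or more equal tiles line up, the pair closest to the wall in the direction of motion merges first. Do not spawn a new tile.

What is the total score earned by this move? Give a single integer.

Answer: 40

Derivation:
Slide left:
row 0: [0, 16, 32, 0] -> [16, 32, 0, 0]  score +0 (running 0)
row 1: [2, 8, 4, 4] -> [2, 8, 8, 0]  score +8 (running 8)
row 2: [0, 8, 16, 16] -> [8, 32, 0, 0]  score +32 (running 40)
row 3: [0, 4, 8, 0] -> [4, 8, 0, 0]  score +0 (running 40)
Board after move:
16 32  0  0
 2  8  8  0
 8 32  0  0
 4  8  0  0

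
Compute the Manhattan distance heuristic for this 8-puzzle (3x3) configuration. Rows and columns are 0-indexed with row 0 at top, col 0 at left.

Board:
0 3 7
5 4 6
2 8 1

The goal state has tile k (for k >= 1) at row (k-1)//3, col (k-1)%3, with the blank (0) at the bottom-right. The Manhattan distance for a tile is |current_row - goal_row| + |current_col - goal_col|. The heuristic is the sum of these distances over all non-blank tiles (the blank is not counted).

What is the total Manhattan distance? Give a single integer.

Answer: 14

Derivation:
Tile 3: (0,1)->(0,2) = 1
Tile 7: (0,2)->(2,0) = 4
Tile 5: (1,0)->(1,1) = 1
Tile 4: (1,1)->(1,0) = 1
Tile 6: (1,2)->(1,2) = 0
Tile 2: (2,0)->(0,1) = 3
Tile 8: (2,1)->(2,1) = 0
Tile 1: (2,2)->(0,0) = 4
Sum: 1 + 4 + 1 + 1 + 0 + 3 + 0 + 4 = 14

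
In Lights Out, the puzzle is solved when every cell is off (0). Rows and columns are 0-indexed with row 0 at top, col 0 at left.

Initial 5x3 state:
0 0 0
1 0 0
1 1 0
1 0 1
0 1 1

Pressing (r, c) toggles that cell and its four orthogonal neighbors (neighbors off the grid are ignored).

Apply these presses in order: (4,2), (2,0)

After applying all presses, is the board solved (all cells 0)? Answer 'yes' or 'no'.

After press 1 at (4,2):
0 0 0
1 0 0
1 1 0
1 0 0
0 0 0

After press 2 at (2,0):
0 0 0
0 0 0
0 0 0
0 0 0
0 0 0

Lights still on: 0

Answer: yes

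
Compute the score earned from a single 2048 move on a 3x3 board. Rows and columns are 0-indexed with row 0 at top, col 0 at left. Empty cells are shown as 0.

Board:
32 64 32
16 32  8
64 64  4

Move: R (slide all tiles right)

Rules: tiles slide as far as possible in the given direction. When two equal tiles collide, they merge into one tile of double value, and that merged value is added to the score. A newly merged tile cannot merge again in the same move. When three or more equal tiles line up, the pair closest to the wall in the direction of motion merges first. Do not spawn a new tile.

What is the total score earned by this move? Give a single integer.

Slide right:
row 0: [32, 64, 32] -> [32, 64, 32]  score +0 (running 0)
row 1: [16, 32, 8] -> [16, 32, 8]  score +0 (running 0)
row 2: [64, 64, 4] -> [0, 128, 4]  score +128 (running 128)
Board after move:
 32  64  32
 16  32   8
  0 128   4

Answer: 128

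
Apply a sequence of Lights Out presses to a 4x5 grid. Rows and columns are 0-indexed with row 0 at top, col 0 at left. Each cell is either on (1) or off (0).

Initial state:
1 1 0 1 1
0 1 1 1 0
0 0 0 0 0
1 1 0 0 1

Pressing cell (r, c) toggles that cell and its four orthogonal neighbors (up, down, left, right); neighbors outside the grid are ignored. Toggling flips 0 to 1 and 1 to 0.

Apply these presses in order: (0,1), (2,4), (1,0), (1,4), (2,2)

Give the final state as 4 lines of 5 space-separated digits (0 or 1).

After press 1 at (0,1):
0 0 1 1 1
0 0 1 1 0
0 0 0 0 0
1 1 0 0 1

After press 2 at (2,4):
0 0 1 1 1
0 0 1 1 1
0 0 0 1 1
1 1 0 0 0

After press 3 at (1,0):
1 0 1 1 1
1 1 1 1 1
1 0 0 1 1
1 1 0 0 0

After press 4 at (1,4):
1 0 1 1 0
1 1 1 0 0
1 0 0 1 0
1 1 0 0 0

After press 5 at (2,2):
1 0 1 1 0
1 1 0 0 0
1 1 1 0 0
1 1 1 0 0

Answer: 1 0 1 1 0
1 1 0 0 0
1 1 1 0 0
1 1 1 0 0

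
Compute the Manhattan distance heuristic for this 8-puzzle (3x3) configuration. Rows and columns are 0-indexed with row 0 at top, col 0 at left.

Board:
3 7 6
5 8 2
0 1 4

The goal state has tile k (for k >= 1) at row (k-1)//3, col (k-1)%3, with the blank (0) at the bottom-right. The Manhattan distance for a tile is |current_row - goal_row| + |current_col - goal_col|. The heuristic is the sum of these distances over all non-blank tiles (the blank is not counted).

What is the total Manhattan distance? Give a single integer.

Answer: 16

Derivation:
Tile 3: (0,0)->(0,2) = 2
Tile 7: (0,1)->(2,0) = 3
Tile 6: (0,2)->(1,2) = 1
Tile 5: (1,0)->(1,1) = 1
Tile 8: (1,1)->(2,1) = 1
Tile 2: (1,2)->(0,1) = 2
Tile 1: (2,1)->(0,0) = 3
Tile 4: (2,2)->(1,0) = 3
Sum: 2 + 3 + 1 + 1 + 1 + 2 + 3 + 3 = 16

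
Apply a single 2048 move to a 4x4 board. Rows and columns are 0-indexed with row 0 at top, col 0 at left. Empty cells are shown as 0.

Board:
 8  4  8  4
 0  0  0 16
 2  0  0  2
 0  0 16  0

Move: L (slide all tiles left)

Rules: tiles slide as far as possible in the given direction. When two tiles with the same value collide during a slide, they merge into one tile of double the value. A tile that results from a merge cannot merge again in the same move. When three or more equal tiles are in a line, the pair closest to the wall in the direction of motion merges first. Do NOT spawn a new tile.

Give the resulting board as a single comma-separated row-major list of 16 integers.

Answer: 8, 4, 8, 4, 16, 0, 0, 0, 4, 0, 0, 0, 16, 0, 0, 0

Derivation:
Slide left:
row 0: [8, 4, 8, 4] -> [8, 4, 8, 4]
row 1: [0, 0, 0, 16] -> [16, 0, 0, 0]
row 2: [2, 0, 0, 2] -> [4, 0, 0, 0]
row 3: [0, 0, 16, 0] -> [16, 0, 0, 0]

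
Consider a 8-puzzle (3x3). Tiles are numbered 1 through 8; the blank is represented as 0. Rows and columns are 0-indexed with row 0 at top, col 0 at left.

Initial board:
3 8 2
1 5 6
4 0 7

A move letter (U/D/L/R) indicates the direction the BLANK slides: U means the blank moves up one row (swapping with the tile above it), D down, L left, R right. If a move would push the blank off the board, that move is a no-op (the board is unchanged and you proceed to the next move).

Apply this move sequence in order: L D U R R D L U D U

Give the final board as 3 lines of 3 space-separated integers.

Answer: 3 8 2
5 0 7
1 6 4

Derivation:
After move 1 (L):
3 8 2
1 5 6
0 4 7

After move 2 (D):
3 8 2
1 5 6
0 4 7

After move 3 (U):
3 8 2
0 5 6
1 4 7

After move 4 (R):
3 8 2
5 0 6
1 4 7

After move 5 (R):
3 8 2
5 6 0
1 4 7

After move 6 (D):
3 8 2
5 6 7
1 4 0

After move 7 (L):
3 8 2
5 6 7
1 0 4

After move 8 (U):
3 8 2
5 0 7
1 6 4

After move 9 (D):
3 8 2
5 6 7
1 0 4

After move 10 (U):
3 8 2
5 0 7
1 6 4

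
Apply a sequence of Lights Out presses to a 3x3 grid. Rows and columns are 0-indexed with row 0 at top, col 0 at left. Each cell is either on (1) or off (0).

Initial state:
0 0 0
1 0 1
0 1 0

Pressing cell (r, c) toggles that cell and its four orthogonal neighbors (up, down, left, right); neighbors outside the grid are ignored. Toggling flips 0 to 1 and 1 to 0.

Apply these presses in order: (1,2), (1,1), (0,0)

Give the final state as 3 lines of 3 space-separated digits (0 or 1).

After press 1 at (1,2):
0 0 1
1 1 0
0 1 1

After press 2 at (1,1):
0 1 1
0 0 1
0 0 1

After press 3 at (0,0):
1 0 1
1 0 1
0 0 1

Answer: 1 0 1
1 0 1
0 0 1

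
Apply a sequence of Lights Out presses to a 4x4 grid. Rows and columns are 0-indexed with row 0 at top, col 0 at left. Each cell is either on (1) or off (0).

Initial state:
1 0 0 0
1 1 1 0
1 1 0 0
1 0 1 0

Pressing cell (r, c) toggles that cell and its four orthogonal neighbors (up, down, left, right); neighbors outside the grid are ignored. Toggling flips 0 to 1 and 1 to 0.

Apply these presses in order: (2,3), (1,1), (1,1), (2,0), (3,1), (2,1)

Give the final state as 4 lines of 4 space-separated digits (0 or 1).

Answer: 1 0 0 0
0 0 1 1
1 0 0 1
1 0 0 1

Derivation:
After press 1 at (2,3):
1 0 0 0
1 1 1 1
1 1 1 1
1 0 1 1

After press 2 at (1,1):
1 1 0 0
0 0 0 1
1 0 1 1
1 0 1 1

After press 3 at (1,1):
1 0 0 0
1 1 1 1
1 1 1 1
1 0 1 1

After press 4 at (2,0):
1 0 0 0
0 1 1 1
0 0 1 1
0 0 1 1

After press 5 at (3,1):
1 0 0 0
0 1 1 1
0 1 1 1
1 1 0 1

After press 6 at (2,1):
1 0 0 0
0 0 1 1
1 0 0 1
1 0 0 1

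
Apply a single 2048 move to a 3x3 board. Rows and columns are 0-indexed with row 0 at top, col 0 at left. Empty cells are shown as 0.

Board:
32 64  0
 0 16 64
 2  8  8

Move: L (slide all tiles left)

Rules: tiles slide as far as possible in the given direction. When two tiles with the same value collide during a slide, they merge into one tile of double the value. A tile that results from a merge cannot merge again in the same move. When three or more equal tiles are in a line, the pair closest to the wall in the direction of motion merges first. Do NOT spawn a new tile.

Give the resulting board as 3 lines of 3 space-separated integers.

Answer: 32 64  0
16 64  0
 2 16  0

Derivation:
Slide left:
row 0: [32, 64, 0] -> [32, 64, 0]
row 1: [0, 16, 64] -> [16, 64, 0]
row 2: [2, 8, 8] -> [2, 16, 0]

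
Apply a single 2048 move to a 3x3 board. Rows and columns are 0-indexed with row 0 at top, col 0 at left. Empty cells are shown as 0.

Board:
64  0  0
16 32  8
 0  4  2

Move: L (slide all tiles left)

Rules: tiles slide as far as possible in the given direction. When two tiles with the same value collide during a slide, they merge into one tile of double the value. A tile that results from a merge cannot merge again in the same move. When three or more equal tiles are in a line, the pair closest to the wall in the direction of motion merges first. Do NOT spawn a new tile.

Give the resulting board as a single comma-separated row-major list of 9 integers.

Answer: 64, 0, 0, 16, 32, 8, 4, 2, 0

Derivation:
Slide left:
row 0: [64, 0, 0] -> [64, 0, 0]
row 1: [16, 32, 8] -> [16, 32, 8]
row 2: [0, 4, 2] -> [4, 2, 0]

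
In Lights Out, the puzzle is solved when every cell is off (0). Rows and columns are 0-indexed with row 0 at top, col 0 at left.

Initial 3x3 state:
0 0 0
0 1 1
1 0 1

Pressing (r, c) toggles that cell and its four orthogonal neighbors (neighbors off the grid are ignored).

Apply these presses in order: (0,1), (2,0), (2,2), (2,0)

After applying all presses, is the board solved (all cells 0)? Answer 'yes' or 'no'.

Answer: no

Derivation:
After press 1 at (0,1):
1 1 1
0 0 1
1 0 1

After press 2 at (2,0):
1 1 1
1 0 1
0 1 1

After press 3 at (2,2):
1 1 1
1 0 0
0 0 0

After press 4 at (2,0):
1 1 1
0 0 0
1 1 0

Lights still on: 5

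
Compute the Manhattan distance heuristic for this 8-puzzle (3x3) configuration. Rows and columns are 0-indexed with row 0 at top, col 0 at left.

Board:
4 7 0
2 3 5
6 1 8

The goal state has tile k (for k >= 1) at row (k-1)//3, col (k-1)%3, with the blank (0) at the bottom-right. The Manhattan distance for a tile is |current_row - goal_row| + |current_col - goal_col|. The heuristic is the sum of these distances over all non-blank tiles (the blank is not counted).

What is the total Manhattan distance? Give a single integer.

Tile 4: at (0,0), goal (1,0), distance |0-1|+|0-0| = 1
Tile 7: at (0,1), goal (2,0), distance |0-2|+|1-0| = 3
Tile 2: at (1,0), goal (0,1), distance |1-0|+|0-1| = 2
Tile 3: at (1,1), goal (0,2), distance |1-0|+|1-2| = 2
Tile 5: at (1,2), goal (1,1), distance |1-1|+|2-1| = 1
Tile 6: at (2,0), goal (1,2), distance |2-1|+|0-2| = 3
Tile 1: at (2,1), goal (0,0), distance |2-0|+|1-0| = 3
Tile 8: at (2,2), goal (2,1), distance |2-2|+|2-1| = 1
Sum: 1 + 3 + 2 + 2 + 1 + 3 + 3 + 1 = 16

Answer: 16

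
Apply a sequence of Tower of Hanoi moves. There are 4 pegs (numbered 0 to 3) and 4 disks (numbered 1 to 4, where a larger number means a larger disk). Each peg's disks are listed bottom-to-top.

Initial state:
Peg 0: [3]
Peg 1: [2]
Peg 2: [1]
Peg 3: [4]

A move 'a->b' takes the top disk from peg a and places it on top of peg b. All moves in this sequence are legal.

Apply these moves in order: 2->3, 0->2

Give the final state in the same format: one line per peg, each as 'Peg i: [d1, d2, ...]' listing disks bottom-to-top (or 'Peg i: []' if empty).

After move 1 (2->3):
Peg 0: [3]
Peg 1: [2]
Peg 2: []
Peg 3: [4, 1]

After move 2 (0->2):
Peg 0: []
Peg 1: [2]
Peg 2: [3]
Peg 3: [4, 1]

Answer: Peg 0: []
Peg 1: [2]
Peg 2: [3]
Peg 3: [4, 1]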